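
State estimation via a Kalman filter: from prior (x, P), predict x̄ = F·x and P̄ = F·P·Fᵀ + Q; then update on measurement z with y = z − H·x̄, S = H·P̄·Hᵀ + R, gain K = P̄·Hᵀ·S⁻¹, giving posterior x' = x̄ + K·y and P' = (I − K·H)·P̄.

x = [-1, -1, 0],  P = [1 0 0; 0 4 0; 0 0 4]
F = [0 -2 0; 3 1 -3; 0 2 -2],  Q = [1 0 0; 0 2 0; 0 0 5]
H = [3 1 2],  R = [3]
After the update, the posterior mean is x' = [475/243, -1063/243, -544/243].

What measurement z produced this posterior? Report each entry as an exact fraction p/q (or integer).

z = [-3]

x̄ = F·x = [2, -4, -2]
P̄ = F·P·Fᵀ + Q = [17 -8 -16; -8 51 32; -16 32 37]
S = H·P̄·Hᵀ + R = [243]
K = P̄·Hᵀ·S⁻¹ = [11/243; 91/243; 58/243]
x' − x̄ = [-11/243, -91/243, -58/243] = K·y
y = (KᵀK)⁻¹·Kᵀ·(x' − x̄) = [-1]
z = y + H·x̄ = [-1] + [-2] = [-3]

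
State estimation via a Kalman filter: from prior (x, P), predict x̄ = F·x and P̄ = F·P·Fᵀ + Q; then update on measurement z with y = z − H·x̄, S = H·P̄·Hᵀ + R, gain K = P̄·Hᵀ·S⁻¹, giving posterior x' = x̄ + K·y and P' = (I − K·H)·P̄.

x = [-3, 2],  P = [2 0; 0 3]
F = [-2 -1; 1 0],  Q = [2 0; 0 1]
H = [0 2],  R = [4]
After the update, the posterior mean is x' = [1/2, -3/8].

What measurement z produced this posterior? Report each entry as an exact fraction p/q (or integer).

x̄ = F·x = [4, -3]
P̄ = F·P·Fᵀ + Q = [13 -4; -4 3]
S = H·P̄·Hᵀ + R = [16]
K = P̄·Hᵀ·S⁻¹ = [-1/2; 3/8]
x' − x̄ = [-7/2, 21/8] = K·y
y = (KᵀK)⁻¹·Kᵀ·(x' − x̄) = [7]
z = y + H·x̄ = [7] + [-6] = [1]

z = [1]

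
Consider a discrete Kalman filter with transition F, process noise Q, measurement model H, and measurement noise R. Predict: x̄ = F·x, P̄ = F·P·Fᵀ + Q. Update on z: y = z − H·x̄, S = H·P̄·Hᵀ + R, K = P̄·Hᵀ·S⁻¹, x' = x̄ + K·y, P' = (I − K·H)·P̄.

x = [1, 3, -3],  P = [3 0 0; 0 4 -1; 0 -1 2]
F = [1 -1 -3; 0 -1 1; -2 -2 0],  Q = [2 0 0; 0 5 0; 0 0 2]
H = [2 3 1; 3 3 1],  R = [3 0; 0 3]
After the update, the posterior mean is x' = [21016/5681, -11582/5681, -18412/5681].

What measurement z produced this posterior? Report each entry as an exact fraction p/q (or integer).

z = [-1, 1]

x̄ = F·x = [7, -6, -8]
P̄ = F·P·Fᵀ + Q = [21 -4 -4; -4 13 10; -4 10 30]
S = H·P̄·Hᵀ + R = [230 253; 253 303]
K = P̄·Hᵀ·S⁻¹ = [-4013/5681 184/247; 3062/5681 -81/247; 3612/5681 -92/247]
x' − x̄ = [-18751/5681, 22504/5681, 27036/5681] = K·y
y = (KᵀK)⁻¹·Kᵀ·(x' − x̄) = [11, 6]
z = y + H·x̄ = [11, 6] + [-12, -5] = [-1, 1]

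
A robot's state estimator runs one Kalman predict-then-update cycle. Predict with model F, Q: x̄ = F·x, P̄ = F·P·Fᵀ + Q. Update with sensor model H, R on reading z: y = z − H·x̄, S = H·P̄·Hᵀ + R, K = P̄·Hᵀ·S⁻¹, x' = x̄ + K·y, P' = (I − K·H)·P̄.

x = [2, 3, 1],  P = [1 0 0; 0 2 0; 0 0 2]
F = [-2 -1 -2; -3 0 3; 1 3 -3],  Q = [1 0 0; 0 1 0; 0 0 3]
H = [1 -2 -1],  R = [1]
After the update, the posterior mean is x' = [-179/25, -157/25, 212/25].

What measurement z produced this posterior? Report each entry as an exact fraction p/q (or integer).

z = [-3]

x̄ = F·x = [-9, -3, 8]
P̄ = F·P·Fᵀ + Q = [15 -6 4; -6 28 -21; 4 -21 40]
S = H·P̄·Hᵀ + R = [100]
K = P̄·Hᵀ·S⁻¹ = [23/100; -41/100; 3/50]
x' − x̄ = [46/25, -82/25, 12/25] = K·y
y = (KᵀK)⁻¹·Kᵀ·(x' − x̄) = [8]
z = y + H·x̄ = [8] + [-11] = [-3]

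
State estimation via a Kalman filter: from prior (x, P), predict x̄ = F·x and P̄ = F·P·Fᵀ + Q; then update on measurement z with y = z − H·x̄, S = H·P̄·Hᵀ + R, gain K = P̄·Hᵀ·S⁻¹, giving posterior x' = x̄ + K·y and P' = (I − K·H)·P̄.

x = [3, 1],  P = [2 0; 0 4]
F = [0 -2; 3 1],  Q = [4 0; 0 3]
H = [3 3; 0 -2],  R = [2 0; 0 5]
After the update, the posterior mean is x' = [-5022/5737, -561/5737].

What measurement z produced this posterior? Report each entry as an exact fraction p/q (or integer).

x̄ = F·x = [-2, 10]
P̄ = F·P·Fᵀ + Q = [20 -8; -8 25]
S = H·P̄·Hᵀ + R = [263 -102; -102 105]
K = P̄·Hᵀ·S⁻¹ = [1804/5737 7880/17211; 85/5737 -7948/17211]
x' − x̄ = [6452/5737, -57931/5737] = K·y
y = (KᵀK)⁻¹·Kᵀ·(x' − x̄) = [-27, 21]
z = y + H·x̄ = [-27, 21] + [24, -20] = [-3, 1]

z = [-3, 1]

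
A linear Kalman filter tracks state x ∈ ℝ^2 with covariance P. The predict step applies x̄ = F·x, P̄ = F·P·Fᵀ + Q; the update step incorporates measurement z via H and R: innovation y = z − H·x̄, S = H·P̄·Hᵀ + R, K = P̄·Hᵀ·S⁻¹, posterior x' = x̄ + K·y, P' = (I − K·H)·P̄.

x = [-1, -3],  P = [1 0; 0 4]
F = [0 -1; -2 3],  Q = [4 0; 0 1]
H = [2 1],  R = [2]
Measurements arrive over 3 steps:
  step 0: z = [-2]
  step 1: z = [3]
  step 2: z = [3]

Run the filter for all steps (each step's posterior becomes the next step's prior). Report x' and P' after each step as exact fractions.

step 0: x̄ = F·x = [3, -7]
step 0: P̄ = F·P·Fᵀ + Q = [8 -12; -12 41]
step 0: y = z − H·x̄ = [-1]
step 0: S = H·P̄·Hᵀ + R = [27]
step 0: K = P̄·Hᵀ·S⁻¹ = [4/27; 17/27]
step 0: x' = x̄ + K·y = [77/27, -206/27]
step 0: P' = (I − K·H)·P̄ = [200/27 -392/27; -392/27 818/27]
step 1: x̄ = F·x = [206/27, -772/27]
step 1: P̄ = F·P·Fᵀ + Q = [926/27 -3238/27; -3238/27 12893/27]
step 1: y = z − H·x̄ = [49/3]
step 1: S = H·P̄·Hᵀ + R = [137]
step 1: K = P̄·Hᵀ·S⁻¹ = [-154/411; 713/411]
step 1: x' = x̄ + K·y = [5584/3699, -953/3699]
step 1: P' = (I − K·H)·P̄ = [55714/3699 -114200/3699; -114200/3699 241234/3699]
step 2: x̄ = F·x = [953/3699, -14027/3699]
step 2: P̄ = F·P·Fᵀ + Q = [256030/3699 -952102/3699; -952102/3699 3768061/3699]
step 2: y = z − H·x̄ = [23218/3699]
step 2: S = H·P̄·Hᵀ + R = [991171/3699]
step 2: K = P̄·Hᵀ·S⁻¹ = [-440042/991171; 1863857/991171]
step 2: x' = x̄ + K·y = [-2506707/991171, 7940491/991171]
step 2: P' = (I − K·H)·P̄ = [16256434/991171 -33392952/991171; -33392952/991171 70513618/991171]

step 0: x' = [77/27, -206/27], P' = [200/27 -392/27; -392/27 818/27]
step 1: x' = [5584/3699, -953/3699], P' = [55714/3699 -114200/3699; -114200/3699 241234/3699]
step 2: x' = [-2506707/991171, 7940491/991171], P' = [16256434/991171 -33392952/991171; -33392952/991171 70513618/991171]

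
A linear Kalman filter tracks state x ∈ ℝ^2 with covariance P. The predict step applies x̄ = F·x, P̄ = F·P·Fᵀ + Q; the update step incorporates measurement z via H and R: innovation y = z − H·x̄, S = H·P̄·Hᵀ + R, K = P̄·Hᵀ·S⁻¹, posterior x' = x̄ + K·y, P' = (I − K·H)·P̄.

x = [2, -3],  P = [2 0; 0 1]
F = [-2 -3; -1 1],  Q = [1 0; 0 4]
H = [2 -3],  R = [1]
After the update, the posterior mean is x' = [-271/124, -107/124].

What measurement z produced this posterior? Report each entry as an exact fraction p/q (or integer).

x̄ = F·x = [5, -5]
P̄ = F·P·Fᵀ + Q = [18 1; 1 7]
S = H·P̄·Hᵀ + R = [124]
K = P̄·Hᵀ·S⁻¹ = [33/124; -19/124]
x' − x̄ = [-891/124, 513/124] = K·y
y = (KᵀK)⁻¹·Kᵀ·(x' − x̄) = [-27]
z = y + H·x̄ = [-27] + [25] = [-2]

z = [-2]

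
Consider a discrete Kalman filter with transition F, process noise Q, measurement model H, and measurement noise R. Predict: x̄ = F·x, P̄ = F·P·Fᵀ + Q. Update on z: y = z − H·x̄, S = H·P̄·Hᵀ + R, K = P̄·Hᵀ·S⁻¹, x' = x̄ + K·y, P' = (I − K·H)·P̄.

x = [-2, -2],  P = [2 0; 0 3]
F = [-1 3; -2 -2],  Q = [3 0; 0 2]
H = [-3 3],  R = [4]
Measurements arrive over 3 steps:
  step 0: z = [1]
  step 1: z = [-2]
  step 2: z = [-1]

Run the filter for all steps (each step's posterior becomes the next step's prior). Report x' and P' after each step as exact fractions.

step 0: x̄ = F·x = [-4, 8]
step 0: P̄ = F·P·Fᵀ + Q = [32 -14; -14 22]
step 0: y = z − H·x̄ = [-35]
step 0: S = H·P̄·Hᵀ + R = [742]
step 0: K = P̄·Hᵀ·S⁻¹ = [-69/371; 54/371]
step 0: x' = x̄ + K·y = [133/53, 154/53]
step 0: P' = (I − K·H)·P̄ = [2350/371 2258/371; 2258/371 2330/371]
step 1: x̄ = F·x = [329/53, -574/53]
step 1: P̄ = F·P·Fᵀ + Q = [1555/53 -2616/53; -2616/53 37526/371]
step 1: y = z − H·x̄ = [2603/53]
step 1: S = H·P̄·Hᵀ + R = [766799/371]
step 1: K = P̄·Hᵀ·S⁻¹ = [-87591/766799; 167514/766799]
step 1: x' = x̄ + K·y = [458066/766799, -77428/766799]
step 1: P' = (I − K·H)·P̄ = [1817854/766799 1701066/766799; 1701066/766799 1924418/766799]
step 2: x̄ = F·x = [-690350/766799, -761276/766799]
step 2: P̄ = F·P·Fᵀ + Q = [11231617/766799 -14715064/766799; -14715064/766799 30111214/766799]
step 2: y = z − H·x̄ = [-554021/766799]
step 2: S = H·P̄·Hᵀ + R = [640023827/766799]
step 2: K = P̄·Hᵀ·S⁻¹ = [-77840043/640023827; 134478834/640023827]
step 2: x' = x̄ + K·y = [-519973853/640023827, -732576434/640023827]
step 2: P' = (I − K·H)·P̄ = [1472915590/640023827 1369128866/640023827; 1369128866/640023827 1548433978/640023827]

step 0: x' = [133/53, 154/53], P' = [2350/371 2258/371; 2258/371 2330/371]
step 1: x' = [458066/766799, -77428/766799], P' = [1817854/766799 1701066/766799; 1701066/766799 1924418/766799]
step 2: x' = [-519973853/640023827, -732576434/640023827], P' = [1472915590/640023827 1369128866/640023827; 1369128866/640023827 1548433978/640023827]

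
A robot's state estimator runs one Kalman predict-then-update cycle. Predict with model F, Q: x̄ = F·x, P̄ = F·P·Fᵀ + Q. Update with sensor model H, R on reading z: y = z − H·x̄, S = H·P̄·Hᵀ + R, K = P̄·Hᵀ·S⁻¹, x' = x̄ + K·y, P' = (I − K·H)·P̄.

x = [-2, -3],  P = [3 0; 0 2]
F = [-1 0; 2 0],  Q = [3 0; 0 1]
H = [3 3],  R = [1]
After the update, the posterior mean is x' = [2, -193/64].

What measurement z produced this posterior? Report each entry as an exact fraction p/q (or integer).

z = [-3]

x̄ = F·x = [2, -4]
P̄ = F·P·Fᵀ + Q = [6 -6; -6 13]
S = H·P̄·Hᵀ + R = [64]
K = P̄·Hᵀ·S⁻¹ = [0; 21/64]
x' − x̄ = [0, 63/64] = K·y
y = (KᵀK)⁻¹·Kᵀ·(x' − x̄) = [3]
z = y + H·x̄ = [3] + [-6] = [-3]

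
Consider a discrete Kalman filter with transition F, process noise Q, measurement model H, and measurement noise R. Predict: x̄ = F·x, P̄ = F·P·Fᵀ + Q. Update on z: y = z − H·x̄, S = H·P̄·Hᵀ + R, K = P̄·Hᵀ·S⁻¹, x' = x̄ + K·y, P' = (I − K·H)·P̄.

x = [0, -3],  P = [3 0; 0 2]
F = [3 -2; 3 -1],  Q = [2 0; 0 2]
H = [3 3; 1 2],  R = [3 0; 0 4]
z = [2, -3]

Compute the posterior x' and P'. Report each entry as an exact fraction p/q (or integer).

x̄ = F·x = [6, 3]
P̄ = F·P·Fᵀ + Q = [37 31; 31 31]
y = z − H·x̄ = [-25, -15]
S = H·P̄·Hᵀ + R = [1173 576; 576 289]
K = P̄·Hᵀ·S⁻¹ = [644/2407 -459/2407; 62/2407 651/2407]
x' = x̄ + K·y = [5227/2407, -4094/2407]
P' = (I − K·H)·P̄ = [3124/2407 -2480/2407; -2480/2407 2542/2407]

x' = [5227/2407, -4094/2407]
P' = [3124/2407 -2480/2407; -2480/2407 2542/2407]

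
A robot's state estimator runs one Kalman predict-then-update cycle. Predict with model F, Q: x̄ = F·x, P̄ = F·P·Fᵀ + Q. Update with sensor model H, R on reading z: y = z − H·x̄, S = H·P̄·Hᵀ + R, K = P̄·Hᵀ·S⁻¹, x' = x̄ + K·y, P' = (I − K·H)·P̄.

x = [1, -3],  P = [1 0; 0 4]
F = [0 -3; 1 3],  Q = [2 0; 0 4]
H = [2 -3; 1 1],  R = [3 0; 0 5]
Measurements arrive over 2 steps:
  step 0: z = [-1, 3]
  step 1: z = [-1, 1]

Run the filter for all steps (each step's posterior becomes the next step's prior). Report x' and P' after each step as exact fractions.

step 0: x̄ = F·x = [9, -8]
step 0: P̄ = F·P·Fᵀ + Q = [38 -36; -36 41]
step 0: y = z − H·x̄ = [-43, 2]
step 0: S = H·P̄·Hᵀ + R = [956 -11; -11 12]
step 0: K = P̄·Hᵀ·S⁻¹ = [2230/11351 3936/11351; -2285/11351 2635/11351]
step 0: x' = x̄ + K·y = [14141/11351, 12717/11351]
step 0: P' = (I − K·H)·P̄ = [13146/11351 6534/11351; 6534/11351 6641/11351]
step 1: x̄ = F·x = [-38151/11351, 52292/11351]
step 1: P̄ = F·P·Fᵀ + Q = [82471/11351 -79371/11351; -79371/11351 157523/11351]
step 1: y = z − H·x̄ = [221827/11351, -2790/11351]
step 1: S = H·P̄·Hᵀ + R = [2734096/11351 -228256/11351; -228256/11351 138007/11351]
step 1: K = P̄·Hᵀ·S⁻¹ = [183805/1061168 20490/66323; -6104015/28651536 383086/1790721]
step 1: x' = x̄ + K·y = [-55183/1061168, 11198117/28651536]
step 1: P' = (I − K·H)·P̄ = [1093803/1061168 545397/1061168; 545397/1061168 15921161/28651536]

step 0: x' = [14141/11351, 12717/11351], P' = [13146/11351 6534/11351; 6534/11351 6641/11351]
step 1: x' = [-55183/1061168, 11198117/28651536], P' = [1093803/1061168 545397/1061168; 545397/1061168 15921161/28651536]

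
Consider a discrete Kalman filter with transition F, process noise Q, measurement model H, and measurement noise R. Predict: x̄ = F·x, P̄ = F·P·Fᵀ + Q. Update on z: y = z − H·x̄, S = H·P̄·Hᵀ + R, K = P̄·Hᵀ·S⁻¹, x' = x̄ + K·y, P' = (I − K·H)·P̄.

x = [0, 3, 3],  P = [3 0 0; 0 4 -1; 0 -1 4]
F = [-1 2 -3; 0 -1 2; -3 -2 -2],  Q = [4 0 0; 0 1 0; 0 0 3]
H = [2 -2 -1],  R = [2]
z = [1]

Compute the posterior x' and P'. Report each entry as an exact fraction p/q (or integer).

x̄ = F·x = [-3, 3, -12]
P̄ = F·P·Fᵀ + Q = [71 -39 15; -39 25 -6; 15 -6 54]
y = z − H·x̄ = [1]
S = H·P̄·Hᵀ + R = [668]
K = P̄·Hᵀ·S⁻¹ = [205/668; -61/334; -3/167]
x' = x̄ + K·y = [-1799/668, 941/334, -2007/167]
P' = (I − K·H)·P̄ = [5403/668 -521/334 3120/167; -521/334 454/167 -1368/167; 3120/167 -1368/167 8982/167]

x' = [-1799/668, 941/334, -2007/167]
P' = [5403/668 -521/334 3120/167; -521/334 454/167 -1368/167; 3120/167 -1368/167 8982/167]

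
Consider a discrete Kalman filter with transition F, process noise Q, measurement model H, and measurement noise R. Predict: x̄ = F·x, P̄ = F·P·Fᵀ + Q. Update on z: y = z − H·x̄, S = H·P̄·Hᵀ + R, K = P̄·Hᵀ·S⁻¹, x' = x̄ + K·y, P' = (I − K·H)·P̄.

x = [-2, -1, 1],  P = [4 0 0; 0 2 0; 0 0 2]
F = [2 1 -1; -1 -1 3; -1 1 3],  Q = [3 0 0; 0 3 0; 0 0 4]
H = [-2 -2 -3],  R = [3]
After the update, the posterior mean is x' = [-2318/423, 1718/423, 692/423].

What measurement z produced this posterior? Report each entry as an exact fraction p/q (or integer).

x̄ = F·x = [-6, 6, 4]
P̄ = F·P·Fᵀ + Q = [23 -16 -12; -16 27 20; -12 20 28]
S = H·P̄·Hᵀ + R = [423]
K = P̄·Hᵀ·S⁻¹ = [22/423; -82/423; -100/423]
x' − x̄ = [220/423, -820/423, -1000/423] = K·y
y = (KᵀK)⁻¹·Kᵀ·(x' − x̄) = [10]
z = y + H·x̄ = [10] + [-12] = [-2]

z = [-2]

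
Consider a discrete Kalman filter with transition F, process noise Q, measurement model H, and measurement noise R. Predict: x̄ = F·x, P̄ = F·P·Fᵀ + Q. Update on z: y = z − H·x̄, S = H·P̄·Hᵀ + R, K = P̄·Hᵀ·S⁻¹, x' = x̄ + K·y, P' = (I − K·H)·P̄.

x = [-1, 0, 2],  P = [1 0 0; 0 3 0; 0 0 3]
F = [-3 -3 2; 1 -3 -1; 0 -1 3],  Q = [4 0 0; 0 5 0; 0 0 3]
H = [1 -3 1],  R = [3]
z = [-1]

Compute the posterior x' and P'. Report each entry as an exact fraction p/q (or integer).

x' = [1931/358, 498/179, 384/179]
P' = [17991/358 4347/179 4083/179; 4347/179 2394/179 2700/179; 4083/179 2700/179 4107/179]

x̄ = F·x = [7, -3, 6]
P̄ = F·P·Fᵀ + Q = [52 18 27; 18 36 0; 27 0 33]
y = z − H·x̄ = [-23]
S = H·P̄·Hᵀ + R = [358]
K = P̄·Hᵀ·S⁻¹ = [25/358; -45/179; 30/179]
x' = x̄ + K·y = [1931/358, 498/179, 384/179]
P' = (I − K·H)·P̄ = [17991/358 4347/179 4083/179; 4347/179 2394/179 2700/179; 4083/179 2700/179 4107/179]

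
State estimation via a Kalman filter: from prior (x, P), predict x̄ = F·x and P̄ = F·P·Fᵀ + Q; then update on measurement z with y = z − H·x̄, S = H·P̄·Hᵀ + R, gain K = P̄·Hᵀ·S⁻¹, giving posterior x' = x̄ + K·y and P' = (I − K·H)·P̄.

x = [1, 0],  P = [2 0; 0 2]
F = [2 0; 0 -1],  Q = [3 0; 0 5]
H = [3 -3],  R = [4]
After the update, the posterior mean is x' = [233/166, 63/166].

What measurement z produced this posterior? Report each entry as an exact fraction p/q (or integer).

x̄ = F·x = [2, 0]
P̄ = F·P·Fᵀ + Q = [11 0; 0 7]
S = H·P̄·Hᵀ + R = [166]
K = P̄·Hᵀ·S⁻¹ = [33/166; -21/166]
x' − x̄ = [-99/166, 63/166] = K·y
y = (KᵀK)⁻¹·Kᵀ·(x' − x̄) = [-3]
z = y + H·x̄ = [-3] + [6] = [3]

z = [3]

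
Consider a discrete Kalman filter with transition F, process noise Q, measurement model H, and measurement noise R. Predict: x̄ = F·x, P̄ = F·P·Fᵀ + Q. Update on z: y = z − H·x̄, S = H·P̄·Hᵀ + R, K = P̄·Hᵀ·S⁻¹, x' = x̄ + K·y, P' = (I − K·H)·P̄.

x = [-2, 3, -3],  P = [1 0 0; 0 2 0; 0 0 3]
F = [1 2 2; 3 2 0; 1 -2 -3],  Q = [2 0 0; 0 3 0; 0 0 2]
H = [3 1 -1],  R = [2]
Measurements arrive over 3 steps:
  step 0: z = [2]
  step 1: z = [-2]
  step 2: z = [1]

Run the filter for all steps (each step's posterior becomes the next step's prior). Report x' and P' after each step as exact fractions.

step 0: x̄ = F·x = [-2, 0, 1]
step 0: P̄ = F·P·Fᵀ + Q = [23 11 -25; 11 20 -5; -25 -5 38]
step 0: y = z − H·x̄ = [9]
step 0: S = H·P̄·Hᵀ + R = [493]
step 0: K = P̄·Hᵀ·S⁻¹ = [105/493; 2/17; -118/493]
step 0: x' = x̄ + K·y = [-41/493, 18/17, -569/493]
step 0: P' = (I − K·H)·P̄ = [314/493 -23/17 65/493; -23/17 224/17 151/17; 65/493 151/17 4810/493]
step 1: x̄ = F·x = [-135/493, 921/493, 622/493]
step 1: P̄ = F·P·Fᵀ + Q = [79148/493 39496/493 -98385/493; 39496/493 22285/493 -49233/493; -98385/493 -49233/493 125400/493]
step 1: y = z − H·x̄ = [-880/493]
step 1: S = H·P̄·Hᵀ + R = [1786755/493]
step 1: K = P̄·Hᵀ·S⁻¹ = [75065/357351; 190006/1786755; -156596/595585]
step 1: x' = x̄ + K·y = [-231845/357351, 599755/357351, 206190/119117]
step 1: P' = (I − K·H)·P̄ = [222811/357351 -301958/357351 72115/119117; -301958/357351 7536623/1786755 875747/595585; 72115/119117 875747/595585 2270664/595585]
step 2: x̄ = F·x = [734935/119117, 503975/357351, -3287065/357351]
step 2: P̄ = F·P·Fᵀ + Q = [27129231/595585 12803217/595585 -32419508/595585; 12803217/595585 27415772/1786755 -46264138/1786755; -32419508/595585 -46264138/1786755 127217687/1786755]
step 2: y = z − H·x̄ = [-3349368/119117]
step 2: S = H·P̄·Hᵀ + R = [599077844/595585]
step 2: K = P̄·Hᵀ·S⁻¹ = [63305209/299538922; 62969621/599077844; -155085799/599077844]
step 2: x' = x̄ + K·y = [34038787/149769461, -694285963/449308383, -862365523/449308383]
step 2: P' = (I − K·H)·P̄ = [93321386/149769461 -253940579/299538922 179377319/299538922; -253940579/299538922 7603720837/1797233532 2654972689/1797233532; 179377319/299538922 2654972689/1797233532 6814279225/1797233532]

step 0: x' = [-41/493, 18/17, -569/493], P' = [314/493 -23/17 65/493; -23/17 224/17 151/17; 65/493 151/17 4810/493]
step 1: x' = [-231845/357351, 599755/357351, 206190/119117], P' = [222811/357351 -301958/357351 72115/119117; -301958/357351 7536623/1786755 875747/595585; 72115/119117 875747/595585 2270664/595585]
step 2: x' = [34038787/149769461, -694285963/449308383, -862365523/449308383], P' = [93321386/149769461 -253940579/299538922 179377319/299538922; -253940579/299538922 7603720837/1797233532 2654972689/1797233532; 179377319/299538922 2654972689/1797233532 6814279225/1797233532]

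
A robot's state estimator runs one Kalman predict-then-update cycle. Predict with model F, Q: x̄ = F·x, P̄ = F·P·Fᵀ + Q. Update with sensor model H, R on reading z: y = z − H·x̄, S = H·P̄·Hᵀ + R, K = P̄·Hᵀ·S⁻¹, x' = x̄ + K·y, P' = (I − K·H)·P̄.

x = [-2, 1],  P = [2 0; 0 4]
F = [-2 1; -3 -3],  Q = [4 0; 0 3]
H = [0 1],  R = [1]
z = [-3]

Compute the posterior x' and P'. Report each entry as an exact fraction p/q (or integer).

x' = [5, -84/29]
P' = [16 0; 0 57/58]

x̄ = F·x = [5, 3]
P̄ = F·P·Fᵀ + Q = [16 0; 0 57]
y = z − H·x̄ = [-6]
S = H·P̄·Hᵀ + R = [58]
K = P̄·Hᵀ·S⁻¹ = [0; 57/58]
x' = x̄ + K·y = [5, -84/29]
P' = (I − K·H)·P̄ = [16 0; 0 57/58]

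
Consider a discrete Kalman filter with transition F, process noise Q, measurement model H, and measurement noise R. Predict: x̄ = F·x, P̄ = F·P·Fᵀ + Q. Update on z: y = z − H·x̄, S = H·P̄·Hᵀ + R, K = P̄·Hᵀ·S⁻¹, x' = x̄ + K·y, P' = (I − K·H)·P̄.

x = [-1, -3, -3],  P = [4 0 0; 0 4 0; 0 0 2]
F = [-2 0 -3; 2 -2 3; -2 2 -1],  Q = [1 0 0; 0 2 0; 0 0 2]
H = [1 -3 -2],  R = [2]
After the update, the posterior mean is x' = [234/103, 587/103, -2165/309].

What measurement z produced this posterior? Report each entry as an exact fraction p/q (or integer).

z = [-1]

x̄ = F·x = [11, -5, -1]
P̄ = F·P·Fᵀ + Q = [35 -34 22; -34 52 -38; 22 -38 36]
S = H·P̄·Hᵀ + R = [309]
K = P̄·Hᵀ·S⁻¹ = [31/103; -38/103; 64/309]
x' − x̄ = [-899/103, 1102/103, -1856/309] = K·y
y = (KᵀK)⁻¹·Kᵀ·(x' − x̄) = [-29]
z = y + H·x̄ = [-29] + [28] = [-1]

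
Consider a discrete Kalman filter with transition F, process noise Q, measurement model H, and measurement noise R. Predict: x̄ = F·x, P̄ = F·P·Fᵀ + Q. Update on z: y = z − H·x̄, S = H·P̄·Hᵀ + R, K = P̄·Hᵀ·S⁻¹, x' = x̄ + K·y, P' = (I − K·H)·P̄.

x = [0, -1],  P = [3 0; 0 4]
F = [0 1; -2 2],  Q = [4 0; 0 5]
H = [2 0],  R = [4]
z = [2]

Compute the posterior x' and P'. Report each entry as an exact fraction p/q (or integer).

x̄ = F·x = [-1, -2]
P̄ = F·P·Fᵀ + Q = [8 8; 8 33]
y = z − H·x̄ = [4]
S = H·P̄·Hᵀ + R = [36]
K = P̄·Hᵀ·S⁻¹ = [4/9; 4/9]
x' = x̄ + K·y = [7/9, -2/9]
P' = (I − K·H)·P̄ = [8/9 8/9; 8/9 233/9]

x' = [7/9, -2/9]
P' = [8/9 8/9; 8/9 233/9]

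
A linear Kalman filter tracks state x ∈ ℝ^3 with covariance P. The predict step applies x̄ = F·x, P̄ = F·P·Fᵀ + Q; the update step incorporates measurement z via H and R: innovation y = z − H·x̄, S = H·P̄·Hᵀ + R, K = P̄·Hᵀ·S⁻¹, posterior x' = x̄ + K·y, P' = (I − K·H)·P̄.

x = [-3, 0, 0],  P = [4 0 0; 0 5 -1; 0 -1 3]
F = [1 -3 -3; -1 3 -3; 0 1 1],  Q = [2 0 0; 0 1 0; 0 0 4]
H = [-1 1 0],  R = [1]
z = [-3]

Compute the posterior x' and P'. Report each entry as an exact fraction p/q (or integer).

x̄ = F·x = [-3, 3, 0]
P̄ = F·P·Fᵀ + Q = [60 -22 -18; -22 95 6; -18 6 10]
y = z − H·x̄ = [-9]
S = H·P̄·Hᵀ + R = [200]
K = P̄·Hᵀ·S⁻¹ = [-41/100; 117/200; 3/25]
x' = x̄ + K·y = [69/100, -453/200, -27/25]
P' = (I − K·H)·P̄ = [1319/50 2597/100 -204/25; 2597/100 5311/200 -201/25; -204/25 -201/25 178/25]

x' = [69/100, -453/200, -27/25]
P' = [1319/50 2597/100 -204/25; 2597/100 5311/200 -201/25; -204/25 -201/25 178/25]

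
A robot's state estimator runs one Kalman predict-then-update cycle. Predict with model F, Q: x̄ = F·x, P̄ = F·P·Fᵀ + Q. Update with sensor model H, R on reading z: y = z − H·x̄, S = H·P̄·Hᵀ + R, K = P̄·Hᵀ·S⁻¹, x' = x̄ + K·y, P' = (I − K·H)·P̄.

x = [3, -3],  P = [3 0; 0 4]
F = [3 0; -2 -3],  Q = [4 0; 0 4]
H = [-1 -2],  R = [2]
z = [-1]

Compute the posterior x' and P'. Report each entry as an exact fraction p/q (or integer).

x' = [1591/169, -697/169]
P' = [5214/169 -2612/169; -2612/169 1392/169]

x̄ = F·x = [9, 3]
P̄ = F·P·Fᵀ + Q = [31 -18; -18 52]
y = z − H·x̄ = [14]
S = H·P̄·Hᵀ + R = [169]
K = P̄·Hᵀ·S⁻¹ = [5/169; -86/169]
x' = x̄ + K·y = [1591/169, -697/169]
P' = (I − K·H)·P̄ = [5214/169 -2612/169; -2612/169 1392/169]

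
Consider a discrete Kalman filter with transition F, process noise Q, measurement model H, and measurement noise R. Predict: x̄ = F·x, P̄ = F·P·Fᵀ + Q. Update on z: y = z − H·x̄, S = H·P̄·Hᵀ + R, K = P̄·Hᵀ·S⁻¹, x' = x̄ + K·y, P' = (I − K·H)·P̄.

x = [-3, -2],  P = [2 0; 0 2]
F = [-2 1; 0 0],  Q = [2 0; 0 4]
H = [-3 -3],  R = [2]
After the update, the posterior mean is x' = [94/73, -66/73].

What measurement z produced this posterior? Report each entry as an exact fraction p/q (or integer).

x̄ = F·x = [4, 0]
P̄ = F·P·Fᵀ + Q = [12 0; 0 4]
S = H·P̄·Hᵀ + R = [146]
K = P̄·Hᵀ·S⁻¹ = [-18/73; -6/73]
x' − x̄ = [-198/73, -66/73] = K·y
y = (KᵀK)⁻¹·Kᵀ·(x' − x̄) = [11]
z = y + H·x̄ = [11] + [-12] = [-1]

z = [-1]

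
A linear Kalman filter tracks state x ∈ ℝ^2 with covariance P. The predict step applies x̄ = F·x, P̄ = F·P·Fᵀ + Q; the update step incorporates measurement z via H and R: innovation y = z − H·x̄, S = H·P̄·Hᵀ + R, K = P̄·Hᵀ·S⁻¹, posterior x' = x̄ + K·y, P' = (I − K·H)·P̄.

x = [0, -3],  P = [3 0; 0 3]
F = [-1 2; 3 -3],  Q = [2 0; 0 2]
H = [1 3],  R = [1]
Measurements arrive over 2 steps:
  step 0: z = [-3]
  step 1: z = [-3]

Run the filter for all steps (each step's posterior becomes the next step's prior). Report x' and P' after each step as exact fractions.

step 0: x' = [-26/15, -2/5], P' = [253/45 -29/15; -29/15 31/40]
step 1: x' = [-71976/228719, -205695/228719], P' = [742889/228719 -259425/228719; -259425/228719 115780/228719]

step 0: x̄ = F·x = [-6, 9]
step 0: P̄ = F·P·Fᵀ + Q = [17 -27; -27 56]
step 0: y = z − H·x̄ = [-24]
step 0: S = H·P̄·Hᵀ + R = [360]
step 0: K = P̄·Hᵀ·S⁻¹ = [-8/45; 47/120]
step 0: x' = x̄ + K·y = [-26/15, -2/5]
step 0: P' = (I − K·H)·P̄ = [253/45 -29/15; -29/15 31/40]
step 1: x̄ = F·x = [14/15, -4]
step 1: P̄ = F·P·Fᵀ + Q = [1661/90 -467/12; -467/12 755/8]
step 1: y = z − H·x̄ = [121/15]
step 1: S = H·P̄·Hᵀ + R = [228719/360]
step 1: K = P̄·Hᵀ·S⁻¹ = [-35386/228719; 87915/228719]
step 1: x' = x̄ + K·y = [-71976/228719, -205695/228719]
step 1: P' = (I − K·H)·P̄ = [742889/228719 -259425/228719; -259425/228719 115780/228719]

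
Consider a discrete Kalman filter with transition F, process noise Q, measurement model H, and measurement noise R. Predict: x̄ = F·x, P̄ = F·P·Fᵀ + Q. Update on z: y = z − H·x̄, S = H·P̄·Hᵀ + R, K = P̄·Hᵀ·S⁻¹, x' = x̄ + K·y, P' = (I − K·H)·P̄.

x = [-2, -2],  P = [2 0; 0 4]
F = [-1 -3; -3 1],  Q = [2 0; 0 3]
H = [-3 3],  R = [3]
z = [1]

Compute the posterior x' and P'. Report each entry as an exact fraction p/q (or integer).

x̄ = F·x = [8, 4]
P̄ = F·P·Fᵀ + Q = [40 -6; -6 25]
y = z − H·x̄ = [13]
S = H·P̄·Hᵀ + R = [696]
K = P̄·Hᵀ·S⁻¹ = [-23/116; 31/232]
x' = x̄ + K·y = [629/116, 1331/232]
P' = (I − K·H)·P̄ = [733/58 1443/116; 1443/116 2917/232]

x' = [629/116, 1331/232]
P' = [733/58 1443/116; 1443/116 2917/232]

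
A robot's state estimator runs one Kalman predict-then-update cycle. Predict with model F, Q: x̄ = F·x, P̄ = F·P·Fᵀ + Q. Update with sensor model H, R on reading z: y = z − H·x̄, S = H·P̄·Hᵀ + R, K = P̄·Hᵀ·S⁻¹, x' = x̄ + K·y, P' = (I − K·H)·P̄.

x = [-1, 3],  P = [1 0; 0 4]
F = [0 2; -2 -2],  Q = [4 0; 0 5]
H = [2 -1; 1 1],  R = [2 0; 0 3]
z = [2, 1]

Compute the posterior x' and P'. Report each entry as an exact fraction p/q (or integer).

x' = [614/547, 44/547]
P' = [268/547 176/547; 176/547 3566/2735]

x̄ = F·x = [6, -4]
P̄ = F·P·Fᵀ + Q = [20 -16; -16 25]
y = z − H·x̄ = [-14, -1]
S = H·P̄·Hᵀ + R = [171 -1; -1 16]
K = P̄·Hᵀ·S⁻¹ = [180/547 148/547; -903/2735 1482/2735]
x' = x̄ + K·y = [614/547, 44/547]
P' = (I − K·H)·P̄ = [268/547 176/547; 176/547 3566/2735]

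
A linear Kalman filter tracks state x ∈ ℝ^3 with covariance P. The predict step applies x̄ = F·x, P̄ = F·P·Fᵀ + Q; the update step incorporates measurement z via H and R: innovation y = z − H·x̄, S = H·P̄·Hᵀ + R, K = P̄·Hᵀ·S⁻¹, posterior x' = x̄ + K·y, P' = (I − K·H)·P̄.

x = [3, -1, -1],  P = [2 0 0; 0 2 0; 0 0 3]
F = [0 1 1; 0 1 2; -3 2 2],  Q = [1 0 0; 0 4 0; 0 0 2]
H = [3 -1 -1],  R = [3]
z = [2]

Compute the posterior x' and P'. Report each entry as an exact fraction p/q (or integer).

x̄ = F·x = [-2, -3, -13]
P̄ = F·P·Fᵀ + Q = [6 8 10; 8 18 16; 10 16 40]
y = z − H·x̄ = [-8]
S = H·P̄·Hᵀ + R = [39]
K = P̄·Hᵀ·S⁻¹ = [0; -10/39; -2/3]
x' = x̄ + K·y = [-2, -37/39, -23/3]
P' = (I − K·H)·P̄ = [6 8 10; 8 602/39 28/3; 10 28/3 68/3]

x' = [-2, -37/39, -23/3]
P' = [6 8 10; 8 602/39 28/3; 10 28/3 68/3]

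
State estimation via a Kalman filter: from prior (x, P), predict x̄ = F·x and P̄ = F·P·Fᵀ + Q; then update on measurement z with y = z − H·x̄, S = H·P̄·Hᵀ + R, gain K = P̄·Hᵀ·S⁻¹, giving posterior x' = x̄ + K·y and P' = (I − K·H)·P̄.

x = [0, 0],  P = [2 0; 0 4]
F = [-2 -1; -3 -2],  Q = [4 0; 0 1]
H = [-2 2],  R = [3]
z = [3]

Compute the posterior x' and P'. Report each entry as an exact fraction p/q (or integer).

x' = [24/47, 90/47]
P' = [688/47 700/47; 700/47 745/47]

x̄ = F·x = [0, 0]
P̄ = F·P·Fᵀ + Q = [16 20; 20 35]
y = z − H·x̄ = [3]
S = H·P̄·Hᵀ + R = [47]
K = P̄·Hᵀ·S⁻¹ = [8/47; 30/47]
x' = x̄ + K·y = [24/47, 90/47]
P' = (I − K·H)·P̄ = [688/47 700/47; 700/47 745/47]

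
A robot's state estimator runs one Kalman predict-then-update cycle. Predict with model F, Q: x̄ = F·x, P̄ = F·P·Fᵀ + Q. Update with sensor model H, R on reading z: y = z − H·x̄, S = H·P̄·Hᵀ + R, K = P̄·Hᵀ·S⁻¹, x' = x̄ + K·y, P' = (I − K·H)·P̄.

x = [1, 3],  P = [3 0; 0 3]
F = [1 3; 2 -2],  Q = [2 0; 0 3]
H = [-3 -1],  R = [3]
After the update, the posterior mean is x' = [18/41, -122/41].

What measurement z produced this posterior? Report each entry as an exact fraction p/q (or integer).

x̄ = F·x = [10, -4]
P̄ = F·P·Fᵀ + Q = [32 -12; -12 27]
S = H·P̄·Hᵀ + R = [246]
K = P̄·Hᵀ·S⁻¹ = [-14/41; 3/82]
x' − x̄ = [-392/41, 42/41] = K·y
y = (KᵀK)⁻¹·Kᵀ·(x' − x̄) = [28]
z = y + H·x̄ = [28] + [-26] = [2]

z = [2]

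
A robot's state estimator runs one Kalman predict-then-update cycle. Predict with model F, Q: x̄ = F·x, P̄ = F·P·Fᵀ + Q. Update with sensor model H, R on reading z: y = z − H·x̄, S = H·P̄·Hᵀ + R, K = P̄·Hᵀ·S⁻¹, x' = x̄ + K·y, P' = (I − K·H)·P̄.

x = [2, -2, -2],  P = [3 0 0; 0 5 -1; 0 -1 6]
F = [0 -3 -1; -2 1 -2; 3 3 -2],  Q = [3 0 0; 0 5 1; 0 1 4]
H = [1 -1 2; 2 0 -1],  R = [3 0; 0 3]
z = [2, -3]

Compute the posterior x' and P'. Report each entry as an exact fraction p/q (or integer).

x' = [-38996/99651, 128096/99651, 198296/99651]
P' = [225728/99651 854896/99651 341380/99651; 854896/99651 4378790/99651 1750190/99651; 341380/99651 1750190/99651 758852/99651]

x̄ = F·x = [8, -2, 4]
P̄ = F·P·Fᵀ + Q = [48 -8 -36; -8 50 30; -36 30 112]
y = z − H·x̄ = [-16, -15]
S = H·P̄·Hᵀ + R = [301 -190; -190 451]
K = P̄·Hᵀ·S⁻¹ = [17864/99651 36692/99651; -7838/99651 -13466/99651; 36298/99651 -25364/99651]
x' = x̄ + K·y = [-38996/99651, 128096/99651, 198296/99651]
P' = (I − K·H)·P̄ = [225728/99651 854896/99651 341380/99651; 854896/99651 4378790/99651 1750190/99651; 341380/99651 1750190/99651 758852/99651]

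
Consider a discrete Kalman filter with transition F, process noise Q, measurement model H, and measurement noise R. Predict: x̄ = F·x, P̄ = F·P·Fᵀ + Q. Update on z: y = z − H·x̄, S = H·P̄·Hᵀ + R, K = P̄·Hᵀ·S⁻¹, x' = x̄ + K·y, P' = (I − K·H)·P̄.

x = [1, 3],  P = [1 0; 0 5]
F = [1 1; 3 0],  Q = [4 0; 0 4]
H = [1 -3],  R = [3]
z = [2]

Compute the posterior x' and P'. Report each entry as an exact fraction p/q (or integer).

x̄ = F·x = [4, 3]
P̄ = F·P·Fᵀ + Q = [10 3; 3 13]
y = z − H·x̄ = [7]
S = H·P̄·Hᵀ + R = [112]
K = P̄·Hᵀ·S⁻¹ = [1/112; -9/28]
x' = x̄ + K·y = [65/16, 3/4]
P' = (I − K·H)·P̄ = [1119/112 93/28; 93/28 10/7]

x' = [65/16, 3/4]
P' = [1119/112 93/28; 93/28 10/7]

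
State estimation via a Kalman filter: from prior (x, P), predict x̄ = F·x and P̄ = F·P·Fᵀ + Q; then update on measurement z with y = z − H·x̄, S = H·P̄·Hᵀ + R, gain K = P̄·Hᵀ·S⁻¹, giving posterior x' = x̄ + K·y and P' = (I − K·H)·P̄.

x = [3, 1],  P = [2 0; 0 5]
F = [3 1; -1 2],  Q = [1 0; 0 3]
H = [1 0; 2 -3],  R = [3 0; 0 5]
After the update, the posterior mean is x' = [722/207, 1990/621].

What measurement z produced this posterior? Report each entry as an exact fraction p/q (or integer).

z = [3, -3]

x̄ = F·x = [10, -1]
P̄ = F·P·Fᵀ + Q = [24 4; 4 25]
S = H·P̄·Hᵀ + R = [27 36; 36 278]
K = P̄·Hᵀ·S⁻¹ = [896/1035 2/115; 1762/3105 -217/690]
x' − x̄ = [-1348/207, 2611/621] = K·y
y = (KᵀK)⁻¹·Kᵀ·(x' − x̄) = [-7, -26]
z = y + H·x̄ = [-7, -26] + [10, 23] = [3, -3]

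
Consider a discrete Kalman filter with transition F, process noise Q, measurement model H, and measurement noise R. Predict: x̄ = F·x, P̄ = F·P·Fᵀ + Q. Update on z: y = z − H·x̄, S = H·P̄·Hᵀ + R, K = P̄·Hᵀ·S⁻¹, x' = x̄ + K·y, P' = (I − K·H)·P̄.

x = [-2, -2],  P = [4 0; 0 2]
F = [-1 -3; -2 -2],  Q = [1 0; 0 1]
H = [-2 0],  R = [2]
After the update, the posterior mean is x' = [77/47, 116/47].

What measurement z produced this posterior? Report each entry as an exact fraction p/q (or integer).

x̄ = F·x = [8, 8]
P̄ = F·P·Fᵀ + Q = [23 20; 20 25]
S = H·P̄·Hᵀ + R = [94]
K = P̄·Hᵀ·S⁻¹ = [-23/47; -20/47]
x' − x̄ = [-299/47, -260/47] = K·y
y = (KᵀK)⁻¹·Kᵀ·(x' − x̄) = [13]
z = y + H·x̄ = [13] + [-16] = [-3]

z = [-3]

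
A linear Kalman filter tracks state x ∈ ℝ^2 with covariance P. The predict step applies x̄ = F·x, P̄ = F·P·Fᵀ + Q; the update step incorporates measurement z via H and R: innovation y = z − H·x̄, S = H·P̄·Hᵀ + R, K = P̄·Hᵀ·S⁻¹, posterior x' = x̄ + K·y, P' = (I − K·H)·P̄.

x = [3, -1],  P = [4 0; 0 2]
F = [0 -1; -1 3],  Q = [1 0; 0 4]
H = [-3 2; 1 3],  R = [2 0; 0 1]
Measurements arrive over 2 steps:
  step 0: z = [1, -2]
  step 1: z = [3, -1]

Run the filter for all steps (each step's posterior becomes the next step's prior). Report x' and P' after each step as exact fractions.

step 0: x' = [-3413/5689, -2672/5689], P' = [930/5689 -12/5689; -12/5689 514/5689]
step 1: x' = [-1163555/1465821, -1871/209403], P' = [227978/1465821 -148/209403; -148/209403 18692/209403]

step 0: x̄ = F·x = [1, -6]
step 0: P̄ = F·P·Fᵀ + Q = [3 -6; -6 26]
step 0: y = z − H·x̄ = [16, 15]
step 0: S = H·P̄·Hᵀ + R = [205 189; 189 202]
step 0: K = P̄·Hᵀ·S⁻¹ = [-1407/5689 894/5689; 532/5689 1530/5689]
step 0: x' = x̄ + K·y = [-3413/5689, -2672/5689]
step 0: P' = (I − K·H)·P̄ = [930/5689 -12/5689; -12/5689 514/5689]
step 1: x̄ = F·x = [2672/5689, -4603/5689]
step 1: P̄ = F·P·Fᵀ + Q = [6203/5689 -1554/5689; -1554/5689 28384/5689]
step 1: y = z − H·x̄ = [34289/5689, 5448/5689]
step 1: S = H·P̄·Hᵀ + R = [199389/5689 162573/5689; 162573/5689 258024/5689]
step 1: K = P̄·Hᵀ·S⁻¹ = [-343003/1465821 224870/1465821; 18914/209403 55928/209403]
step 1: x' = x̄ + K·y = [-1163555/1465821, -1871/209403]
step 1: P' = (I − K·H)·P̄ = [227978/1465821 -148/209403; -148/209403 18692/209403]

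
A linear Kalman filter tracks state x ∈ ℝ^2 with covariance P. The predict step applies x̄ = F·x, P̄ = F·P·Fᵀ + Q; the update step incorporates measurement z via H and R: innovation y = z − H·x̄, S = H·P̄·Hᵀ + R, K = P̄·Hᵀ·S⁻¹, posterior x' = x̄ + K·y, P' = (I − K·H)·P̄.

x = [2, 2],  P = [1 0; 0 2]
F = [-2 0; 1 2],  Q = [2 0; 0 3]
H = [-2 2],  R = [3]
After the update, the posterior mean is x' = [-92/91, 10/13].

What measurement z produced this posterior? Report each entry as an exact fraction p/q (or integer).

x̄ = F·x = [-4, 6]
P̄ = F·P·Fᵀ + Q = [6 -2; -2 12]
S = H·P̄·Hᵀ + R = [91]
K = P̄·Hᵀ·S⁻¹ = [-16/91; 4/13]
x' − x̄ = [272/91, -68/13] = K·y
y = (KᵀK)⁻¹·Kᵀ·(x' − x̄) = [-17]
z = y + H·x̄ = [-17] + [20] = [3]

z = [3]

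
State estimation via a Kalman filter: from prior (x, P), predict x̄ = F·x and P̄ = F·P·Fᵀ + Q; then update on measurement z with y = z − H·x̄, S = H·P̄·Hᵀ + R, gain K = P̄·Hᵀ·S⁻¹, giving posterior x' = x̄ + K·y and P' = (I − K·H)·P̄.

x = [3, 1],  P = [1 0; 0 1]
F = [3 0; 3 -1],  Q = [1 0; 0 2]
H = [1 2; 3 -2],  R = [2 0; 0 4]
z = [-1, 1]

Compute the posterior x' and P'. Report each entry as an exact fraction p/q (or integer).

x' = [211/735, -99/245]
P' = [254/735 19/245; 19/245 159/490]

x̄ = F·x = [9, 8]
P̄ = F·P·Fᵀ + Q = [10 9; 9 12]
y = z − H·x̄ = [-26, -10]
S = H·P̄·Hᵀ + R = [96 18; 18 34]
K = P̄·Hᵀ·S⁻¹ = [184/735 54/245; 89/245 -51/490]
x' = x̄ + K·y = [211/735, -99/245]
P' = (I − K·H)·P̄ = [254/735 19/245; 19/245 159/490]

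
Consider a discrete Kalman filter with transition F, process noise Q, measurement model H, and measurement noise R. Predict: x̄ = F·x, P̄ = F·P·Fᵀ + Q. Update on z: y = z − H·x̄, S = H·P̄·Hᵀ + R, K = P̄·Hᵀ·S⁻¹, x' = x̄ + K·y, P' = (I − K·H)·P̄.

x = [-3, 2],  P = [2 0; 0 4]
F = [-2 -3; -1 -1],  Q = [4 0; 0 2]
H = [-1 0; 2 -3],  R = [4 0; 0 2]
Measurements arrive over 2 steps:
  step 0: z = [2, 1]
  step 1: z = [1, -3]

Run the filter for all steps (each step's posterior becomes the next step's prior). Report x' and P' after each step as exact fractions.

step 0: x' = [-216/193, -183/193], P' = [624/193 400/193; 400/193 296/193]
step 1: x' = [-371/446, 88/223], P' = [17357/5129 11194/5129; 11194/5129 8271/5129]

step 0: x̄ = F·x = [0, 1]
step 0: P̄ = F·P·Fᵀ + Q = [48 16; 16 8]
step 0: y = z − H·x̄ = [2, 4]
step 0: S = H·P̄·Hᵀ + R = [52 -48; -48 74]
step 0: K = P̄·Hᵀ·S⁻¹ = [-156/193 24/193; -100/193 -44/193]
step 0: x' = x̄ + K·y = [-216/193, -183/193]
step 0: P' = (I − K·H)·P̄ = [624/193 400/193; 400/193 296/193]
step 1: x̄ = F·x = [981/193, 399/193]
step 1: P̄ = F·P·Fᵀ + Q = [10732/193 4136/193; 4136/193 2106/193]
step 1: y = z − H·x̄ = [1174/193, -1344/193]
step 1: S = H·P̄·Hᵀ + R = [11504/193 -9056/193; -9056/193 12636/193]
step 1: K = P̄·Hᵀ·S⁻¹ = [-17357/20516 566/5129; -5597/10258 -2425/10258]
step 1: x' = x̄ + K·y = [-371/446, 88/223]
step 1: P' = (I − K·H)·P̄ = [17357/5129 11194/5129; 11194/5129 8271/5129]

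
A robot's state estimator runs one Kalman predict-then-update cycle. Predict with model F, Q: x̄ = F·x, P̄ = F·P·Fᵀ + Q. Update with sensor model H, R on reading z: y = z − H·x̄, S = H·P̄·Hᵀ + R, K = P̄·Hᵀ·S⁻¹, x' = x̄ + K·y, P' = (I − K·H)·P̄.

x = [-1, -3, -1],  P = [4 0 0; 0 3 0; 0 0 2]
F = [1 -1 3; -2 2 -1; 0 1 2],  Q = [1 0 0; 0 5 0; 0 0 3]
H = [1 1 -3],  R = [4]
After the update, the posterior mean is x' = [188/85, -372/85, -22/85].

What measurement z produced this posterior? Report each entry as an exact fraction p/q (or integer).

x̄ = F·x = [-1, -3, -5]
P̄ = F·P·Fᵀ + Q = [26 -20 9; -20 35 2; 9 2 14]
S = H·P̄·Hᵀ + R = [85]
K = P̄·Hᵀ·S⁻¹ = [-21/85; 9/85; -31/85]
x' − x̄ = [273/85, -117/85, 403/85] = K·y
y = (KᵀK)⁻¹·Kᵀ·(x' − x̄) = [-13]
z = y + H·x̄ = [-13] + [11] = [-2]

z = [-2]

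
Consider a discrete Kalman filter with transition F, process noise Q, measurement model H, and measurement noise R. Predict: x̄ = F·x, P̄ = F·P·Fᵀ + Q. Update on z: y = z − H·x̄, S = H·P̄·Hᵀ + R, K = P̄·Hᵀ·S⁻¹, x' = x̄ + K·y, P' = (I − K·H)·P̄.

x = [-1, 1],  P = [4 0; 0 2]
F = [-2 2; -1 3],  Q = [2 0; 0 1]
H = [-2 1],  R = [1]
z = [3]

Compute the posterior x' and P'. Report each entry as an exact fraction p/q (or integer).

x̄ = F·x = [4, 4]
P̄ = F·P·Fᵀ + Q = [26 20; 20 23]
y = z − H·x̄ = [7]
S = H·P̄·Hᵀ + R = [48]
K = P̄·Hᵀ·S⁻¹ = [-2/3; -17/48]
x' = x̄ + K·y = [-2/3, 73/48]
P' = (I − K·H)·P̄ = [14/3 26/3; 26/3 815/48]

x' = [-2/3, 73/48]
P' = [14/3 26/3; 26/3 815/48]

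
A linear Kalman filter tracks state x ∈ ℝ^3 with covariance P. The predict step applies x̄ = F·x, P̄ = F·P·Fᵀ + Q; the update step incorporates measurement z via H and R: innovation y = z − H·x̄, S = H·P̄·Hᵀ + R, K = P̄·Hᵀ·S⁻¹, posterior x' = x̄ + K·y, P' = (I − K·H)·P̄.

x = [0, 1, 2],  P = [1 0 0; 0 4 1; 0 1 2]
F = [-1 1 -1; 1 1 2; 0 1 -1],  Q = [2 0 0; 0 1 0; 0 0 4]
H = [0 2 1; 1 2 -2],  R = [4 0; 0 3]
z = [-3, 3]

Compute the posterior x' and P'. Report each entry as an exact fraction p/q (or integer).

x' = [-1753/1139, -71/1139, -2659/1139]
P' = [7475/1139 -2293/2278 2711/1139; -2293/2278 1499/2278 -141/1139; 2711/1139 -141/1139 1762/1139]

x̄ = F·x = [-1, 5, -1]
P̄ = F·P·Fᵀ + Q = [7 0 4; 0 18 1; 4 1 8]
y = z − H·x̄ = [-12, -8]
S = H·P̄·Hᵀ + R = [88 58; 58 90]
K = P̄·Hᵀ·S⁻¹ = [209/2278 -80/1139; 679/2278 423/2278; 370/1139 -365/1139]
x' = x̄ + K·y = [-1753/1139, -71/1139, -2659/1139]
P' = (I − K·H)·P̄ = [7475/1139 -2293/2278 2711/1139; -2293/2278 1499/2278 -141/1139; 2711/1139 -141/1139 1762/1139]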